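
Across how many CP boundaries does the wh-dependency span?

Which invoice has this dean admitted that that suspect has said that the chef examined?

"which invoice" is extracted from the object of "examined".
Boundaries crossed, outermost first: [that], [that] — 2 in total.

2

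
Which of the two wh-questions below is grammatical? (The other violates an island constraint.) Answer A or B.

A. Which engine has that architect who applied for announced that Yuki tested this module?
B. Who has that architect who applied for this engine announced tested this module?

B

In A, the wh-phrase is extracted from inside a complex-NP island (relative clause) (introduced by "who"), which blocks movement.
In B, the extraction path crosses only that-complement boundaries, which are transparent.
So B is grammatical.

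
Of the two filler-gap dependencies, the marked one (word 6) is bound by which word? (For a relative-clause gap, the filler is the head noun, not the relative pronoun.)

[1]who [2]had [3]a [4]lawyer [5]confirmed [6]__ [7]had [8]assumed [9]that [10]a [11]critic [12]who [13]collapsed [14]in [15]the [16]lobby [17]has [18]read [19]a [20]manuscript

1

The marked gap is the subject of "assumed".
Its filler is the fronted wh-phrase "who", at word 1.
(The other dependency links word 11 to a gap after word 12.)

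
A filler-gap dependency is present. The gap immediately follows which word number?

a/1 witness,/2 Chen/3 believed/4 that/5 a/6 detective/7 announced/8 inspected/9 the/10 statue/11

The displaced element is "a witness" (word 2).
It is linked across 2 clause boundaries (that → Ø).
It functions as the subject of "inspected", so the gap sits immediately after word 8 ("announced").
Base order: Chen believed that a detective announced that a witness inspected the statue.

8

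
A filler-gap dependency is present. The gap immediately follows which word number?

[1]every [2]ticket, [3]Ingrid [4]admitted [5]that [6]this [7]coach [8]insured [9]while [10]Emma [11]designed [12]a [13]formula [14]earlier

The displaced element is "every ticket" (word 2).
It is linked across 1 clause boundary (that).
It functions as the direct object of "insured", so the gap sits immediately after word 8 ("insured").
Base order: Ingrid admitted that this coach insured every ticket while Emma designed a formula earlier.

8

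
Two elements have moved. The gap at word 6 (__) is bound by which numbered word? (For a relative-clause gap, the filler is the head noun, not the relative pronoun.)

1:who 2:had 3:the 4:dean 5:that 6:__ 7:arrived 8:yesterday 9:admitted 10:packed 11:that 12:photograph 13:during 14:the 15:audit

The marked gap is inside the relative clause, the subject of "arrived".
Its filler is the head noun "dean" (via "that"), at word 4.
(The other dependency links word 1 to a gap after word 9.)

4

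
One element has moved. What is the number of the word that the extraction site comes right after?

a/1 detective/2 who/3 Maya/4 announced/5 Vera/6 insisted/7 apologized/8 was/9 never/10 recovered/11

7

The displaced element is "a detective" (word 2).
It is linked across 2 clause boundaries (Ø → Ø).
It functions as the subject of "apologized", so the gap sits immediately after word 7 ("insisted").
Base order: Maya announced Vera insisted a detective apologized.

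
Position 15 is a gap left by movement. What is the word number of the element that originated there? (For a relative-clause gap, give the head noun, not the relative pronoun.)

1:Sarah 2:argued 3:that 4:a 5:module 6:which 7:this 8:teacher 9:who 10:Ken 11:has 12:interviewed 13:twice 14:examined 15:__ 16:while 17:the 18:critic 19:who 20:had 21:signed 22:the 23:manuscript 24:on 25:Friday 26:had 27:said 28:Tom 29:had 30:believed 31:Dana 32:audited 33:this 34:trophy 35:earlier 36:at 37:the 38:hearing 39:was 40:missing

5

The gap at 15 is the object of "examined", inside a relative clause.
The relative pronoun is "which" (word 6); it is bound by the head noun immediately before it.
Its filler is the head noun "module", at word 5.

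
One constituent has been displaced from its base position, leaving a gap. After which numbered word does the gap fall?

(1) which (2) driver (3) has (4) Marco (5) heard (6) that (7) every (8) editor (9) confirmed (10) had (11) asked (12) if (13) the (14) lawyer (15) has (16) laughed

9

The displaced element is "which driver" (word 2).
It is linked across 2 clause boundaries (that → Ø).
It functions as the subject of "asked", so the gap sits immediately after word 9 ("confirmed").
Base order: Marco has heard that every editor confirmed that which driver had asked if the lawyer has laughed.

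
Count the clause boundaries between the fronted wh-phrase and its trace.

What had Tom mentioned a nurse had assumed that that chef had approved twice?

2

"what" is extracted from the object of "approved".
Boundaries crossed, outermost first: [Ø], [that] — 2 in total.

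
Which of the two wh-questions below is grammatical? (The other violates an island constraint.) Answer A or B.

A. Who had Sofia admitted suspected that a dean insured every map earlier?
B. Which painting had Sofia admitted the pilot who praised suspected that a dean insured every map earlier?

In B, the wh-phrase is extracted from inside a complex-NP island (relative clause) (introduced by "who"), which blocks movement.
In A, the extraction path crosses only that-complement boundaries, which are transparent.
So A is grammatical.

A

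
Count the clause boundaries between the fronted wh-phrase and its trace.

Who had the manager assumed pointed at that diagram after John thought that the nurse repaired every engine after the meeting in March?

1

"who" is extracted from the subject of "pointed".
Boundaries crossed, outermost first: [Ø] — 1 in total.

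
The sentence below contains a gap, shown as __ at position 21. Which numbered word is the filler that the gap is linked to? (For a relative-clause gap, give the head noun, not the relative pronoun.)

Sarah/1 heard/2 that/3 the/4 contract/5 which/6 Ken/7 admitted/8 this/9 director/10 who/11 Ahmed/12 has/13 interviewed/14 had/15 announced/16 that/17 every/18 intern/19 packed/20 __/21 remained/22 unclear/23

5

The gap at 21 is the object of "packed", inside a relative clause.
The relative pronoun is "which" (word 6); it is bound by the head noun immediately before it.
Its filler is the head noun "contract", at word 5.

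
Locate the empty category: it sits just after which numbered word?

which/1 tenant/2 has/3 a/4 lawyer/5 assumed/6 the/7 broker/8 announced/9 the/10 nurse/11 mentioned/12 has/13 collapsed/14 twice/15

12

The displaced element is "which tenant" (word 2).
It is linked across 3 clause boundaries (Ø → Ø → Ø).
It functions as the subject of "collapsed", so the gap sits immediately after word 12 ("mentioned").
Base order: A lawyer has assumed the broker announced the nurse mentioned which tenant has collapsed twice.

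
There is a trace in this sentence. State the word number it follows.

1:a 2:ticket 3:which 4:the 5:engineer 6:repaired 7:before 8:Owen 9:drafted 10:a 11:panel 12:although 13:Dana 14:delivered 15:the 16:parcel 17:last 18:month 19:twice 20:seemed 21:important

6

The displaced element is "a ticket" (word 2).
It functions as the direct object of "repaired", so the gap sits immediately after word 6 ("repaired").
Base order: The engineer repaired a ticket before Owen drafted a panel although Dana delivered the parcel last month twice.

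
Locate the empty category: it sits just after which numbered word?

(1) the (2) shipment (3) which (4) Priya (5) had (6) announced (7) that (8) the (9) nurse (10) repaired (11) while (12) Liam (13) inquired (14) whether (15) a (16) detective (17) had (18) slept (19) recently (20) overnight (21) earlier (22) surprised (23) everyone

The displaced element is "the shipment" (word 2).
It is linked across 1 clause boundary (that).
It functions as the direct object of "repaired", so the gap sits immediately after word 10 ("repaired").
Base order: Priya had announced that the nurse repaired the shipment while Liam inquired whether a detective had slept recently overnight earlier.

10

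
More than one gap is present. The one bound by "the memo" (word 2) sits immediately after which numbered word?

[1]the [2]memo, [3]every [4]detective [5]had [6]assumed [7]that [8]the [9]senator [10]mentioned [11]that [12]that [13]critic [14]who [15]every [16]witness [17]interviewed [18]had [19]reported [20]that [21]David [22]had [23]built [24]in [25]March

23

The displaced element is "the memo" (word 2).
It is linked across 3 clause boundaries (that → that → that).
It functions as the direct object of "built", so the gap sits immediately after word 23 ("built").
Base order: Every detective had assumed that the senator mentioned that that critic who every witness interviewed had reported that David had built the memo in March.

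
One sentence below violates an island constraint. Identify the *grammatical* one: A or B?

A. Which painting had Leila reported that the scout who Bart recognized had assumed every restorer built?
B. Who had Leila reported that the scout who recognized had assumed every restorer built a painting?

In B, the wh-phrase is extracted from inside a complex-NP island (relative clause) (introduced by "who"), which blocks movement.
In A, the extraction path crosses only that-complement boundaries, which are transparent.
So A is grammatical.

A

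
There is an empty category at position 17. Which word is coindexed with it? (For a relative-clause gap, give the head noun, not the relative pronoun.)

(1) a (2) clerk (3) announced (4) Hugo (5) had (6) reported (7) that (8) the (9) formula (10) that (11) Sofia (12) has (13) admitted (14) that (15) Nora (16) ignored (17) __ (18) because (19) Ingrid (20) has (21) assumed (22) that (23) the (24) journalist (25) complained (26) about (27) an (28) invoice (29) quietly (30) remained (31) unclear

The gap at 17 is the object of "ignored", inside a relative clause.
The relative pronoun is "that" (word 10); it is bound by the head noun immediately before it.
Its filler is the head noun "formula", at word 9.

9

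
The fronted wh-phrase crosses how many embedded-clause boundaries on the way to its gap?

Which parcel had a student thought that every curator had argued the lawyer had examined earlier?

2

"which parcel" is extracted from the object of "examined".
Boundaries crossed, outermost first: [that], [Ø] — 2 in total.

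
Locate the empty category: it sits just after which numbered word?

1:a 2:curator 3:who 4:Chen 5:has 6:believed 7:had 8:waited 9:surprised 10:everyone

6

The displaced element is "a curator" (word 2).
It is linked across 1 clause boundary (Ø).
It functions as the subject of "waited", so the gap sits immediately after word 6 ("believed").
Base order: Chen has believed a curator had waited.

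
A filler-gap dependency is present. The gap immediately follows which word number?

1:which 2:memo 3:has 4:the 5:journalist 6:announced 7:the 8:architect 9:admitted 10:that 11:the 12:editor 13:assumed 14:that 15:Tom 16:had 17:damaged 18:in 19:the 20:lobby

The displaced element is "which memo" (word 2).
It is linked across 3 clause boundaries (Ø → that → that).
It functions as the direct object of "damaged", so the gap sits immediately after word 17 ("damaged").
Base order: The journalist has announced the architect admitted that the editor assumed that Tom had damaged which memo in the lobby.

17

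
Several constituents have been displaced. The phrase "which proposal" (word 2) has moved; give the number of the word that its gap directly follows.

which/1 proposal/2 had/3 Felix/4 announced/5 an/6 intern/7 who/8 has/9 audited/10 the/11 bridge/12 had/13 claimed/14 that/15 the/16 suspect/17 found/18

18

The displaced element is "which proposal" (word 2).
It is linked across 2 clause boundaries (Ø → that).
It functions as the direct object of "found", so the gap sits immediately after word 18 ("found").
Base order: Felix had announced an intern who has audited the bridge had claimed that the suspect found which proposal.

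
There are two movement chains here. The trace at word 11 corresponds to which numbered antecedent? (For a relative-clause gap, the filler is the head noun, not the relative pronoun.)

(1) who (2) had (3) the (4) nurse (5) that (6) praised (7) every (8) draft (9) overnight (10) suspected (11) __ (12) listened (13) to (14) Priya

The marked gap is the subject of "listened".
Its filler is the fronted wh-phrase "who", at word 1.
(The other dependency links word 4 to a gap after word 5.)

1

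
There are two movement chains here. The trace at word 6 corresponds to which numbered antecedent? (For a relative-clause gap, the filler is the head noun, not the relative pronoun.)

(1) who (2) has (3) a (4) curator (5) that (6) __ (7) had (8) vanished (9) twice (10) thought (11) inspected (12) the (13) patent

The marked gap is inside the relative clause, the subject of "vanished".
Its filler is the head noun "curator" (via "that"), at word 4.
(The other dependency links word 1 to a gap after word 10.)

4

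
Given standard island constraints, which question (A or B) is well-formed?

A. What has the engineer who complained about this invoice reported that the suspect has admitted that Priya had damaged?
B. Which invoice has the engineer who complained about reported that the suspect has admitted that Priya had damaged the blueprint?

In B, the wh-phrase is extracted from inside a complex-NP island (relative clause) (introduced by "who"), which blocks movement.
In A, the extraction path crosses only that-complement boundaries, which are transparent.
So A is grammatical.

A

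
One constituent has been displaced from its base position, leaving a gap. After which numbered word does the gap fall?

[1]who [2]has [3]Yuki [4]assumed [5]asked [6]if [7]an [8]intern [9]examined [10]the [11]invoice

The displaced element is "who" (word 1).
It is linked across 1 clause boundary (Ø).
It functions as the subject of "asked", so the gap sits immediately after word 4 ("assumed").
Base order: Yuki has assumed that who asked if an intern examined the invoice.

4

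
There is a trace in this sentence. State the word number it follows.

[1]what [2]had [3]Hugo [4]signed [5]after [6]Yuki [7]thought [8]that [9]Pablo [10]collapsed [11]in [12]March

4

The displaced element is "what" (word 1).
It functions as the direct object of "signed", so the gap sits immediately after word 4 ("signed").
Base order: Hugo had signed what after Yuki thought that Pablo collapsed in March.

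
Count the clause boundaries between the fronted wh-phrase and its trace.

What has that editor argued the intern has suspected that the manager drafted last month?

2

"what" is extracted from the object of "drafted".
Boundaries crossed, outermost first: [Ø], [that] — 2 in total.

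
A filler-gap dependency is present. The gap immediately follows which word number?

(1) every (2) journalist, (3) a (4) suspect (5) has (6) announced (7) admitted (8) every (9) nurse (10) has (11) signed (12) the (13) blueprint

6

The displaced element is "every journalist" (word 2).
It is linked across 1 clause boundary (Ø).
It functions as the subject of "admitted", so the gap sits immediately after word 6 ("announced").
Base order: A suspect has announced that every journalist admitted every nurse has signed the blueprint.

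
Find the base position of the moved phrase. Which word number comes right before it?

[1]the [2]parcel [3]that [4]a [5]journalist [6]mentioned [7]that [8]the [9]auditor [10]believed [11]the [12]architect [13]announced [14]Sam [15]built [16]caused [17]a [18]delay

15

The displaced element is "the parcel" (word 2).
It is linked across 3 clause boundaries (that → Ø → Ø).
It functions as the direct object of "built", so the gap sits immediately after word 15 ("built").
Base order: A journalist mentioned that the auditor believed the architect announced Sam built the parcel.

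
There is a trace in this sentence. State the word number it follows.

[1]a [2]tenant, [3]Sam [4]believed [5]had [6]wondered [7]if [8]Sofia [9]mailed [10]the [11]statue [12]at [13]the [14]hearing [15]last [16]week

The displaced element is "a tenant" (word 2).
It is linked across 1 clause boundary (Ø).
It functions as the subject of "wondered", so the gap sits immediately after word 4 ("believed").
Base order: Sam believed that a tenant had wondered if Sofia mailed the statue at the hearing last week.

4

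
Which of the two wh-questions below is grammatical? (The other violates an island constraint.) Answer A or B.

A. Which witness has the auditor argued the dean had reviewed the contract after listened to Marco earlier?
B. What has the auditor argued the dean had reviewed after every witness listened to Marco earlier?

In A, the wh-phrase is extracted from inside an adjunct island (introduced by "after"), which blocks movement.
In B, the extraction path crosses only that-complement boundaries, which are transparent.
So B is grammatical.

B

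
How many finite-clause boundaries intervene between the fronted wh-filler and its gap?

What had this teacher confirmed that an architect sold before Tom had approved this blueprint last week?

1

"what" is extracted from the object of "sold".
Boundaries crossed, outermost first: [that] — 1 in total.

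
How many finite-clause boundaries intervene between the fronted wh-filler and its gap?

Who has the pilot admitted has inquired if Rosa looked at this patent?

"who" is extracted from the subject of "inquired".
Boundaries crossed, outermost first: [Ø] — 1 in total.

1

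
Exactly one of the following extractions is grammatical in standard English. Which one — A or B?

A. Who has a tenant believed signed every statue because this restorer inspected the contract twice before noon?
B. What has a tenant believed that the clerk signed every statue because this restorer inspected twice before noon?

A

In B, the wh-phrase is extracted from inside an adjunct island (introduced by "because"), which blocks movement.
In A, the extraction path crosses only that-complement boundaries, which are transparent.
So A is grammatical.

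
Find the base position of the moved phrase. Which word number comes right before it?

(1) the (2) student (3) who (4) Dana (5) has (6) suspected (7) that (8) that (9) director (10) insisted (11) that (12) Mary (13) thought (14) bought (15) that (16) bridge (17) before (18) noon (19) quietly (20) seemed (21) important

13

The displaced element is "the student" (word 2).
It is linked across 3 clause boundaries (that → that → Ø).
It functions as the subject of "bought", so the gap sits immediately after word 13 ("thought").
Base order: Dana has suspected that that director insisted that Mary thought that the student bought that bridge before noon quietly.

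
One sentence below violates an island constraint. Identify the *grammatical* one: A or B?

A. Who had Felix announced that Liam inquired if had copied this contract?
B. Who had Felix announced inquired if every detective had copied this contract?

B

In A, the wh-phrase is extracted from inside a wh-island (introduced by "if"), which blocks movement.
In B, the extraction path crosses only that-complement boundaries, which are transparent.
So B is grammatical.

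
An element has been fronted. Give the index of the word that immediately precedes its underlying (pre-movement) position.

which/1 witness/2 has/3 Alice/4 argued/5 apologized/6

5

The displaced element is "which witness" (word 2).
It is linked across 1 clause boundary (Ø).
It functions as the subject of "apologized", so the gap sits immediately after word 5 ("argued").
Base order: Alice has argued which witness apologized.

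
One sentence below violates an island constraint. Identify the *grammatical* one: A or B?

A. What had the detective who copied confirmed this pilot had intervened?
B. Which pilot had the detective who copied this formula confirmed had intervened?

B

In A, the wh-phrase is extracted from inside a complex-NP island (relative clause) (introduced by "who"), which blocks movement.
In B, the extraction path crosses only that-complement boundaries, which are transparent.
So B is grammatical.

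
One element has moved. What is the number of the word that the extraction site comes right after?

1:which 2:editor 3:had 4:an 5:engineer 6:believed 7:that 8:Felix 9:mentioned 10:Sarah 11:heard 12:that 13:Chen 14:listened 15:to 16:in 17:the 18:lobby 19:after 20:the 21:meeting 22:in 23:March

15

The displaced element is "which editor" (word 2).
It is linked across 3 clause boundaries (that → Ø → that).
It functions as the object of the preposition "to" of "listened", so the gap sits immediately after word 15 ("to").
Base order: An engineer had believed that Felix mentioned Sarah heard that Chen listened to which editor in the lobby after the meeting in March.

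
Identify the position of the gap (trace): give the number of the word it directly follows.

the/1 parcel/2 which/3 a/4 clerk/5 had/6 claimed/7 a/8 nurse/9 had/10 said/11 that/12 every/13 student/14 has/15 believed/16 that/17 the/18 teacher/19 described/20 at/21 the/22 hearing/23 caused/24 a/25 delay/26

The displaced element is "the parcel" (word 2).
It is linked across 3 clause boundaries (Ø → that → that).
It functions as the direct object of "described", so the gap sits immediately after word 20 ("described").
Base order: A clerk had claimed a nurse had said that every student has believed that the teacher described the parcel at the hearing.

20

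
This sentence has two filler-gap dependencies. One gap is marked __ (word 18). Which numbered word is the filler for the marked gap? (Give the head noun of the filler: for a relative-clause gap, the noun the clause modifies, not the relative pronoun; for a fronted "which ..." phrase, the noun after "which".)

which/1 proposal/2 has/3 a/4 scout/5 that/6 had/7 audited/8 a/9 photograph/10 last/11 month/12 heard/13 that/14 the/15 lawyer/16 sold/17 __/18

2

The marked gap is the direct object of "sold".
Its filler is the fronted wh-phrase "which proposal", at word 2.
(The other dependency links word 5 to a gap after word 6.)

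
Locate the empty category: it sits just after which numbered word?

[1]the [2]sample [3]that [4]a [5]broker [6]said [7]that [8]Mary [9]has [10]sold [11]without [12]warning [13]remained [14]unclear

The displaced element is "the sample" (word 2).
It is linked across 1 clause boundary (that).
It functions as the direct object of "sold", so the gap sits immediately after word 10 ("sold").
Base order: A broker said that Mary has sold the sample without warning.

10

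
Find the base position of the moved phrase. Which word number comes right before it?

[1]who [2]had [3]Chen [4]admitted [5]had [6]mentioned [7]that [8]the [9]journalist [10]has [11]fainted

The displaced element is "who" (word 1).
It is linked across 1 clause boundary (Ø).
It functions as the subject of "mentioned", so the gap sits immediately after word 4 ("admitted").
Base order: Chen had admitted who had mentioned that the journalist has fainted.

4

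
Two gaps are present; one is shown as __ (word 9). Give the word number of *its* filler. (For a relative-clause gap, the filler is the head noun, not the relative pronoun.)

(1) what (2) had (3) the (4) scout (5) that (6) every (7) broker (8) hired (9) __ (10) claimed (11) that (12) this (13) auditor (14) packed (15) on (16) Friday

4

The marked gap is inside the relative clause, the direct object of "hired".
Its filler is the head noun "scout" (via "that"), at word 4.
(The other dependency links word 1 to a gap after word 14.)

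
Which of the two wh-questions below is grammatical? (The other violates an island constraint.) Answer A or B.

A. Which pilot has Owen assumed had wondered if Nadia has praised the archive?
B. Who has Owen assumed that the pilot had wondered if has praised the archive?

A

In B, the wh-phrase is extracted from inside a wh-island (introduced by "if"), which blocks movement.
In A, the extraction path crosses only that-complement boundaries, which are transparent.
So A is grammatical.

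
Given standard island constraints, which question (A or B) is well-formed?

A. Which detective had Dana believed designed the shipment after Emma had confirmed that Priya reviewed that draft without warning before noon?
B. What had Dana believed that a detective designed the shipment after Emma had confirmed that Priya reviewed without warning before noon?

A

In B, the wh-phrase is extracted from inside an adjunct island (introduced by "after"), which blocks movement.
In A, the extraction path crosses only that-complement boundaries, which are transparent.
So A is grammatical.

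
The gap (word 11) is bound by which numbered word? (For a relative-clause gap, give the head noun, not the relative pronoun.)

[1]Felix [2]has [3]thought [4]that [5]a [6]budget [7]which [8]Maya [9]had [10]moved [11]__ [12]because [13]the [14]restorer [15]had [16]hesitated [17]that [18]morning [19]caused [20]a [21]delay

The gap at 11 is the object of "moved", inside a relative clause.
The relative pronoun is "which" (word 7); it is bound by the head noun immediately before it.
Its filler is the head noun "budget", at word 6.

6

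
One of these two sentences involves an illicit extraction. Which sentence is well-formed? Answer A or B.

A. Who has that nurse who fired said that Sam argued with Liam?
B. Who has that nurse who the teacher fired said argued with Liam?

In A, the wh-phrase is extracted from inside a complex-NP island (relative clause) (introduced by "who"), which blocks movement.
In B, the extraction path crosses only that-complement boundaries, which are transparent.
So B is grammatical.

B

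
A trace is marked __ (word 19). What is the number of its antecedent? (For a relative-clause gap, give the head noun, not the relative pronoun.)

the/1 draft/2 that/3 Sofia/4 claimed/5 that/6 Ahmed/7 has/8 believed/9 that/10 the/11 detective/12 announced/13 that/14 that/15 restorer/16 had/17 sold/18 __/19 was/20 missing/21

2

The gap at 19 is the object of "sold", inside a relative clause.
The relative pronoun is "that" (word 3); it is bound by the head noun immediately before it.
Its filler is the head noun "draft", at word 2.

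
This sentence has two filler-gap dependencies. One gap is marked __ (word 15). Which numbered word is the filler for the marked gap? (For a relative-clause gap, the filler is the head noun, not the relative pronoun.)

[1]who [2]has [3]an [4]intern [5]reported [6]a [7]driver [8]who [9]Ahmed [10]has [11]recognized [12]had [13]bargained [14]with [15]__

The marked gap is the object of the preposition "with" of "bargained".
Its filler is the fronted wh-phrase "who", at word 1.
(The other dependency links word 7 to a gap after word 11.)

1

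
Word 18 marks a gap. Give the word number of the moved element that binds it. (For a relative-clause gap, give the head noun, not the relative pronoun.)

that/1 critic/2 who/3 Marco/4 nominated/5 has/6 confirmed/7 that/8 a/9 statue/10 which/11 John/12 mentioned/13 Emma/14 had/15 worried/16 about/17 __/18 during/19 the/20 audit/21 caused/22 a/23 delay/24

10

The gap at 18 is the prepositional object of "worried", inside a relative clause.
The relative pronoun is "which" (word 11); it is bound by the head noun immediately before it.
Its filler is the head noun "statue", at word 10.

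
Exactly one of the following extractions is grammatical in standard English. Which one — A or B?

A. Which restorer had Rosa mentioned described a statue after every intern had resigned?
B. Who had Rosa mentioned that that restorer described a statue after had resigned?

A

In B, the wh-phrase is extracted from inside an adjunct island (introduced by "after"), which blocks movement.
In A, the extraction path crosses only that-complement boundaries, which are transparent.
So A is grammatical.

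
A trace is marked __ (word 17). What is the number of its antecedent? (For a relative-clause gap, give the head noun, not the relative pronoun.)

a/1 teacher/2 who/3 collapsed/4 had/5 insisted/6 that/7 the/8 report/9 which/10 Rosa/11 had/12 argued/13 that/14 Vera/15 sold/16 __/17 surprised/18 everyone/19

9

The gap at 17 is the object of "sold", inside a relative clause.
The relative pronoun is "which" (word 10); it is bound by the head noun immediately before it.
Its filler is the head noun "report", at word 9.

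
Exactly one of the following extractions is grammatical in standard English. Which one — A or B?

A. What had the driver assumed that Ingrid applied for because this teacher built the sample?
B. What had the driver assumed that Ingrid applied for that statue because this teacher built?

A

In B, the wh-phrase is extracted from inside an adjunct island (introduced by "because"), which blocks movement.
In A, the extraction path crosses only that-complement boundaries, which are transparent.
So A is grammatical.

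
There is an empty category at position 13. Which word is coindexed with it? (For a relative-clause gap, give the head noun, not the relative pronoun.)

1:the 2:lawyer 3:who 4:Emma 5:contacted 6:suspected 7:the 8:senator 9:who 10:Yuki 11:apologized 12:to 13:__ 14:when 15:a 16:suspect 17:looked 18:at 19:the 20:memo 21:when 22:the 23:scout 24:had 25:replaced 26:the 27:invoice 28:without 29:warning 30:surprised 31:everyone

8

The gap at 13 is the prepositional object of "apologized", inside a relative clause.
The relative pronoun is "who" (word 9); it is bound by the head noun immediately before it.
Its filler is the head noun "senator", at word 8.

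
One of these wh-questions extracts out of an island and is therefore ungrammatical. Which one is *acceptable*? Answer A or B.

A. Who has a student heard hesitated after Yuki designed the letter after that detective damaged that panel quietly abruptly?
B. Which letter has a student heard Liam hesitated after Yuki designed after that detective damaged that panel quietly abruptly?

In B, the wh-phrase is extracted from inside an adjunct island (introduced by "after"), which blocks movement.
In A, the extraction path crosses only that-complement boundaries, which are transparent.
So A is grammatical.

A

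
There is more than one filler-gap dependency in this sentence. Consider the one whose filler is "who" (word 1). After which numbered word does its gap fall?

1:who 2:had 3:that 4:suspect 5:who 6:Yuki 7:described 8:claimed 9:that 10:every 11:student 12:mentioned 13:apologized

The displaced element is "who" (word 1).
It is linked across 2 clause boundaries (that → Ø).
It functions as the subject of "apologized", so the gap sits immediately after word 12 ("mentioned").
Base order: That suspect who Yuki described had claimed that every student mentioned that who apologized.

12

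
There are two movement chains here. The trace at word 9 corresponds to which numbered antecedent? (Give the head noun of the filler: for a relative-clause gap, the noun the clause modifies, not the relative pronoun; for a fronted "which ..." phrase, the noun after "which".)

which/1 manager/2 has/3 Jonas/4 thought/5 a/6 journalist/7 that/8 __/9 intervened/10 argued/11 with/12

7

The marked gap is inside the relative clause, the subject of "intervened".
Its filler is the head noun "journalist" (via "that"), at word 7.
(The other dependency links word 2 to a gap after word 12.)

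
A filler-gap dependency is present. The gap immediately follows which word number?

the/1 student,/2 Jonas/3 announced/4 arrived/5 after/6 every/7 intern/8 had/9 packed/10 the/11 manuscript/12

The displaced element is "the student" (word 2).
It is linked across 1 clause boundary (Ø).
It functions as the subject of "arrived", so the gap sits immediately after word 4 ("announced").
Base order: Jonas announced that the student arrived after every intern had packed the manuscript.

4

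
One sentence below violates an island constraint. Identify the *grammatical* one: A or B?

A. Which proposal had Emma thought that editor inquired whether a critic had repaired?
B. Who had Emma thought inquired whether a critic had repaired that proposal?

B

In A, the wh-phrase is extracted from inside a wh-island (introduced by "whether"), which blocks movement.
In B, the extraction path crosses only that-complement boundaries, which are transparent.
So B is grammatical.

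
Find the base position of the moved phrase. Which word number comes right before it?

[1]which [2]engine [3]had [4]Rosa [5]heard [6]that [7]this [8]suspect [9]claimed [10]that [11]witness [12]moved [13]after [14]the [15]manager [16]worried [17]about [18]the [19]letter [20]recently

12

The displaced element is "which engine" (word 2).
It is linked across 2 clause boundaries (that → Ø).
It functions as the direct object of "moved", so the gap sits immediately after word 12 ("moved").
Base order: Rosa had heard that this suspect claimed that witness moved which engine after the manager worried about the letter recently.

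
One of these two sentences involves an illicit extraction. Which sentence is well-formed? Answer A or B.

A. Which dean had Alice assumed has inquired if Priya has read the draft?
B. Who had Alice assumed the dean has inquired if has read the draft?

In B, the wh-phrase is extracted from inside a wh-island (introduced by "if"), which blocks movement.
In A, the extraction path crosses only that-complement boundaries, which are transparent.
So A is grammatical.

A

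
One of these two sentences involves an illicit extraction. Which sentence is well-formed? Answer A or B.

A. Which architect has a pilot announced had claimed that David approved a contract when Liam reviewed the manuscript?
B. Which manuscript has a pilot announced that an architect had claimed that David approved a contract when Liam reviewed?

In B, the wh-phrase is extracted from inside an adjunct island (introduced by "when"), which blocks movement.
In A, the extraction path crosses only that-complement boundaries, which are transparent.
So A is grammatical.

A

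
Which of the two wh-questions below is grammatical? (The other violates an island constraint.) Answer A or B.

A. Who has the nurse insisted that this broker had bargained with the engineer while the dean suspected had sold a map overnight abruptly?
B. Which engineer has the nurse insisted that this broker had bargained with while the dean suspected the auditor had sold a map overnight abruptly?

In A, the wh-phrase is extracted from inside an adjunct island (introduced by "while"), which blocks movement.
In B, the extraction path crosses only that-complement boundaries, which are transparent.
So B is grammatical.

B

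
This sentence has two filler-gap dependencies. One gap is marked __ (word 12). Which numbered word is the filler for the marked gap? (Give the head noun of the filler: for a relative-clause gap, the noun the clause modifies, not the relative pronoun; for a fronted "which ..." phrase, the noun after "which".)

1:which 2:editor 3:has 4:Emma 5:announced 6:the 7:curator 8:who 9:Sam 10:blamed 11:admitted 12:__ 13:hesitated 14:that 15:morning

2

The marked gap is the subject of "hesitated".
Its filler is the fronted wh-phrase "which editor", at word 2.
(The other dependency links word 7 to a gap after word 10.)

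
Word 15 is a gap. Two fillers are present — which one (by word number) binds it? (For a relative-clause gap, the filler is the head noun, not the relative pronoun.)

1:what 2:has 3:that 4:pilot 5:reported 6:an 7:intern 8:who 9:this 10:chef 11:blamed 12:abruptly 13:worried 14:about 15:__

The marked gap is the object of the preposition "about" of "worried".
Its filler is the fronted wh-phrase "what", at word 1.
(The other dependency links word 7 to a gap after word 11.)

1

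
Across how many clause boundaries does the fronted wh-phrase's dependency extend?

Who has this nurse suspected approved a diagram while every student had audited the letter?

1

"who" is extracted from the subject of "approved".
Boundaries crossed, outermost first: [Ø] — 1 in total.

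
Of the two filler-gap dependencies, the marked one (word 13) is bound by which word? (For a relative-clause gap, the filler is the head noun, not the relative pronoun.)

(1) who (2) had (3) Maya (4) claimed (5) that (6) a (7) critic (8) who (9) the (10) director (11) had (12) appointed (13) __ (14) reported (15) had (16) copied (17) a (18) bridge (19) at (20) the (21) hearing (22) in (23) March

7

The marked gap is inside the relative clause, the direct object of "appointed".
Its filler is the head noun "critic" (via "who"), at word 7.
(The other dependency links word 1 to a gap after word 14.)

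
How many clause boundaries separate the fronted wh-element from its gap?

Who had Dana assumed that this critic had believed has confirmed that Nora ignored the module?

2

"who" is extracted from the subject of "confirmed".
Boundaries crossed, outermost first: [that], [Ø] — 2 in total.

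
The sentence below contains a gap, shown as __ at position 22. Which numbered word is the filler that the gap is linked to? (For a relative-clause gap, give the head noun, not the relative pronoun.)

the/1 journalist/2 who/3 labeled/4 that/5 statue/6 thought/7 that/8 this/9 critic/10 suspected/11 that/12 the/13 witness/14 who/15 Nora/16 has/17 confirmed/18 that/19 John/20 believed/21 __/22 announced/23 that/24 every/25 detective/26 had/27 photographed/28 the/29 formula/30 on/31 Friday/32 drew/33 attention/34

The gap at 22 is the subject of "announced", inside a relative clause.
The relative pronoun is "who" (word 15); it is bound by the head noun immediately before it.
Its filler is the head noun "witness", at word 14.

14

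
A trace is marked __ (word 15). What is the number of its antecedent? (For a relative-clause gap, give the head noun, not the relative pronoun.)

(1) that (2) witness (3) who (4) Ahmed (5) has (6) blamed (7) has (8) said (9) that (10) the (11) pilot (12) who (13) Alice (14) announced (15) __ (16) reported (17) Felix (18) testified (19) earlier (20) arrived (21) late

11

The gap at 15 is the subject of "reported", inside a relative clause.
The relative pronoun is "who" (word 12); it is bound by the head noun immediately before it.
Its filler is the head noun "pilot", at word 11.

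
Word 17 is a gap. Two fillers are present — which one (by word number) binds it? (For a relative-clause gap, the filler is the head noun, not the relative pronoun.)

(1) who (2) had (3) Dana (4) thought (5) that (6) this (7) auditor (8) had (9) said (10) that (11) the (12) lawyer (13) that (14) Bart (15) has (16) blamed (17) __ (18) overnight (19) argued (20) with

The marked gap is inside the relative clause, the direct object of "blamed".
Its filler is the head noun "lawyer" (via "that"), at word 12.
(The other dependency links word 1 to a gap after word 20.)

12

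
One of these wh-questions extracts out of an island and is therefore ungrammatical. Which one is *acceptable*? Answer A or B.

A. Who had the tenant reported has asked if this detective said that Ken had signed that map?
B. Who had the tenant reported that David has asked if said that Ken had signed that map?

A

In B, the wh-phrase is extracted from inside a wh-island (introduced by "if"), which blocks movement.
In A, the extraction path crosses only that-complement boundaries, which are transparent.
So A is grammatical.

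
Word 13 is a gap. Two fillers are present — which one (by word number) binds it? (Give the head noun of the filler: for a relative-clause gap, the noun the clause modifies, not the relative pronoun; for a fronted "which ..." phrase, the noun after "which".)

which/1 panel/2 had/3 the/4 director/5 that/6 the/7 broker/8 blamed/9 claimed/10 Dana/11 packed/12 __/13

The marked gap is the direct object of "packed".
Its filler is the fronted wh-phrase "which panel", at word 2.
(The other dependency links word 5 to a gap after word 9.)

2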